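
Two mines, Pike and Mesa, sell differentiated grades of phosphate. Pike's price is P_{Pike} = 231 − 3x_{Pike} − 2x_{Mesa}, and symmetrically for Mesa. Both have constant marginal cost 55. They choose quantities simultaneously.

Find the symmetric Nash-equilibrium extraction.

22

Mine Pike's profit: π = x_{Pike}(231 − 3x_{Pike} − 2x_{Mesa}) − 55x_{Pike}.
∂π/∂x_{Pike} = 176 − 6x_{Pike} − 2x_{Mesa} = 0 ⇒ x_{Pike} = 88/3 − (1/3)x_{Mesa}.
By symmetry x_{Mesa} = x_{Pike}; substituting into the reaction function, (4/3)x_{Pike} = 88/3 and x_{Pike} = 22.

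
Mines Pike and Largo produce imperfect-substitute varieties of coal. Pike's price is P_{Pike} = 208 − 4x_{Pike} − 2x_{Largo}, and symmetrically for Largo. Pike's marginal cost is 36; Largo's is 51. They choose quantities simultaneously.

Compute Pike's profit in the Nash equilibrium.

Mine Pike's profit: π = x_{Pike}(208 − 4x_{Pike} − 2x_{Largo}) − 36x_{Pike}.
∂π/∂x_{Pike} = 172 − 8x_{Pike} − 2x_{Largo} = 0 ⇒ x_{Pike} = 21.5 − 0.25x_{Largo}.
Similarly x_{Largo} = 19.625 − 0.25x_{Pike}.
Solving the two reaction functions simultaneously: (1 − (−0.25)(−0.25))x_{Pike} = 21.5 − 0.25·19.625, so 0.9375x_{Pike} = 531/32 and x_{Pike} = 17.7.
Then x_{Largo} = 19.625 − 0.25·17.7 = 15.2.
P_{Pike} = 208 − 4·17.7 − 2·15.2 = 106.8.
Profit = (106.8 − 36)·17.7 = 1253.16.

1253.16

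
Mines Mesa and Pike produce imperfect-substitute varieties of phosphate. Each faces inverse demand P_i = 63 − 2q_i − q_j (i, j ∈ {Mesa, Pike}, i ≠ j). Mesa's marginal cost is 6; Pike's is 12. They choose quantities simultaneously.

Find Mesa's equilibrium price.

29.6

Mine Mesa's profit: π = q_{Mesa}(63 − 2q_{Mesa} − q_{Pike}) − 6q_{Mesa}.
∂π/∂q_{Mesa} = 57 − 4q_{Mesa} − q_{Pike} = 0 ⇒ q_{Mesa} = 14.25 − 0.25q_{Pike}.
Similarly q_{Pike} = 12.75 − 0.25q_{Mesa}.
Plugging q_{Pike} into Mesa's best response: q_{Mesa} = 14.25 − 0.25(12.75 − 0.25q_{Mesa}) ⇒ 0.9375q_{Mesa} = 11.0625, so q_{Mesa} = 11.8.
Then q_{Pike} = 12.75 − 0.25·11.8 = 9.8.
P_{Mesa} = 63 − 2·11.8 − 9.8 = 29.6.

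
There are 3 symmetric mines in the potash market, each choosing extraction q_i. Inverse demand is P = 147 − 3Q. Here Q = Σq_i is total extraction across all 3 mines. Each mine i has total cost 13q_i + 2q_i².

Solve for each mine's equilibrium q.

A representative mine's profit is π_i = q_i(147 − 3Q) − 13q_i − 2q_i², with Q = q_i + Σ_{j≠i} q_j.
First-order condition: 134 − 10q_i − 3Σ_{j≠i} q_j = 0.
Imposing symmetry (q_j = q for all j) turns Σ_{j≠i} q_j into 2q, so 134 = 16q and q = 8.375.

8.375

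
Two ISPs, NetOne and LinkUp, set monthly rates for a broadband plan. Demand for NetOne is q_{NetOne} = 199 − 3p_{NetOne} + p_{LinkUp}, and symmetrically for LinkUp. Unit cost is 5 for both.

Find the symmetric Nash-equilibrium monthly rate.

NetOne's profit: π = (p_{NetOne} − 5)(199 − 3p_{NetOne} + p_{LinkUp}).
∂π/∂p_{NetOne} = 214 − 6p_{NetOne} + p_{LinkUp} = 0 ⇒ p_{NetOne} = 107/3 + (1/6)p_{LinkUp}.
By symmetry p_{LinkUp} = p_{NetOne}; substituting into the reaction function, (5/6)p_{NetOne} = 107/3 and p_{NetOne} = 42.8.

42.8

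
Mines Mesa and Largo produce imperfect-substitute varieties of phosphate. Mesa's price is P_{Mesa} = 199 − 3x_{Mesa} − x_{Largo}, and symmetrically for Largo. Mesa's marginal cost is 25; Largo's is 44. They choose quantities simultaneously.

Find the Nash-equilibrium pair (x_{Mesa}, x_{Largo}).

Mine Mesa's profit: π = x_{Mesa}(199 − 3x_{Mesa} − x_{Largo}) − 25x_{Mesa}.
∂π/∂x_{Mesa} = 174 − 6x_{Mesa} − x_{Largo} = 0 ⇒ x_{Mesa} = 29 − (1/6)x_{Largo}.
Similarly x_{Largo} = 155/6 − (1/6)x_{Mesa}.
Solving the two reaction functions simultaneously: (1 − (−1/6)(−1/6))x_{Mesa} = 29 − (1/6)·(155/6), so (35/36)x_{Mesa} = 889/36 and x_{Mesa} = 25.4.
Then x_{Largo} = 155/6 − (1/6)·25.4 = 21.6.

25.4, 21.6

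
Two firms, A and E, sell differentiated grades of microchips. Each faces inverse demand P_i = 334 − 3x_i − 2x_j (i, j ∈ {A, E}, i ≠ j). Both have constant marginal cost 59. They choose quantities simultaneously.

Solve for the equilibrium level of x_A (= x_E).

Firm A's profit: π = x_A(334 − 3x_A − 2x_E) − 59x_A.
∂π/∂x_A = 275 − 6x_A − 2x_E = 0 ⇒ x_A = 275/6 − (1/3)x_E.
By symmetry x_E = x_A; substituting into the reaction function, (4/3)x_A = 275/6 and x_A = 34.375.

34.375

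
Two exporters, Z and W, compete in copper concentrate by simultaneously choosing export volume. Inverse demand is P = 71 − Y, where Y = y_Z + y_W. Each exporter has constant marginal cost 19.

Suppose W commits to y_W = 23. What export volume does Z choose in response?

14.5

Exporter Z's profit: π = y_Z(71 − (y_Z + y_W)) − 19y_Z.
∂π/∂y_Z = 52 − 2y_Z − y_W = 0, so y_Z = 26 − 0.5y_W.
At y_W = 23: y_Z = 26 − 0.5·23 = 14.5.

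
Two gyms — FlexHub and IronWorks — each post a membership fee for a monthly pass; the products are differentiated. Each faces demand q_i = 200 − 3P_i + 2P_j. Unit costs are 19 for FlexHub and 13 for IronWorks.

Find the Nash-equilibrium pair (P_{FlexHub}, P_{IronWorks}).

63.125, 60.875

FlexHub's profit: π = (P_{FlexHub} − 19)(200 − 3P_{FlexHub} + 2P_{IronWorks}).
∂π/∂P_{FlexHub} = 257 − 6P_{FlexHub} + 2P_{IronWorks} = 0 ⇒ P_{FlexHub} = 257/6 + (1/3)P_{IronWorks}.
Similarly P_{IronWorks} = 239/6 + (1/3)P_{FlexHub}.
Solving the two reaction functions simultaneously: (1 − (1/3)(1/3))P_{FlexHub} = 257/6 + (1/3)·(239/6), so (8/9)P_{FlexHub} = 505/9 and P_{FlexHub} = 63.125.
Then P_{IronWorks} = 239/6 + (1/3)·63.125 = 60.875.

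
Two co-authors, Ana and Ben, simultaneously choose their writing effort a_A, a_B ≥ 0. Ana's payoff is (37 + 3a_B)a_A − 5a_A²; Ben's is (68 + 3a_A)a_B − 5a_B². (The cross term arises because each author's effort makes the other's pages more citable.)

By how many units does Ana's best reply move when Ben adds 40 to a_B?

12

Expanding Ana's payoff: 37a_A + 3a_Ba_A − 5a_A².
∂π/∂a_A = 37 + 3a_B − 10a_A = 0, so a_A = 3.7 + 0.3a_B.
The reaction-function slope is 0.3, so a 40-unit rise in a_B moves a_A by 0.3 × 40 = 12. Ana's best response rises — the actions are strategic complements.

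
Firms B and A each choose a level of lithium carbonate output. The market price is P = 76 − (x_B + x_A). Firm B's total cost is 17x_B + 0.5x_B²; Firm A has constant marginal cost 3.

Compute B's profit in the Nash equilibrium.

Firm B's profit: π = x_B(76 − (x_B + x_A)) − 17x_B − 0.5x_B².
∂π/∂x_B = 59 − 3x_B − x_A = 0, so x_B = 59/3 − (1/3)x_A.
For A: ∂π/∂x_A = 73 − 2x_A − x_B = 0 ⇒ x_A = 36.5 − 0.5x_B.
Solving the two reaction functions simultaneously: (1 − (−1/3)(−0.5))x_B = 59/3 − (1/3)·36.5, so (5/6)x_B = 7.5 and x_B = 9.
Then x_A = 36.5 − 0.5·9 = 32.
Price P = 76 − 41 = 35.
B's profit: (35 − 17)·9 − 0.5(9)² = 121.5.

121.5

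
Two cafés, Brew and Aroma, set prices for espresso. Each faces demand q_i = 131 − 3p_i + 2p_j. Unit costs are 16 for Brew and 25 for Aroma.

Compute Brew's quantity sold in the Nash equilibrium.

Brew's profit: π = (p_{Brew} − 16)(131 − 3p_{Brew} + 2p_{Aroma}).
∂π/∂p_{Brew} = 179 − 6p_{Brew} + 2p_{Aroma} = 0 ⇒ p_{Brew} = 179/6 + (1/3)p_{Aroma}.
Similarly p_{Aroma} = 103/3 + (1/3)p_{Brew}.
Plugging p_{Aroma} into Brew's best response: p_{Brew} = 179/6 + (1/3)(103/3 + (1/3)p_{Brew}) ⇒ (8/9)p_{Brew} = 743/18, so p_{Brew} = 46.4375.
Then p_{Aroma} = 103/3 + (1/3)·46.4375 = 49.8125.
q_{Brew} = 131 − 3·46.4375 + 2·49.8125 = 91.3125.

91.3125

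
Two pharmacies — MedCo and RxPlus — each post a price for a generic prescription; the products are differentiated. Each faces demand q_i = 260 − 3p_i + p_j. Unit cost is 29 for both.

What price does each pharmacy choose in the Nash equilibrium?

69.4

MedCo's profit: π = (p_{MedCo} − 29)(260 − 3p_{MedCo} + p_{RxPlus}).
∂π/∂p_{MedCo} = 347 − 6p_{MedCo} + p_{RxPlus} = 0 ⇒ p_{MedCo} = 347/6 + (1/6)p_{RxPlus}.
The game is symmetric, so in equilibrium p_{RxPlus} = p_{MedCo}: the reaction function gives (5/6)p_{MedCo} = 347/6, hence p_{MedCo} = 69.4.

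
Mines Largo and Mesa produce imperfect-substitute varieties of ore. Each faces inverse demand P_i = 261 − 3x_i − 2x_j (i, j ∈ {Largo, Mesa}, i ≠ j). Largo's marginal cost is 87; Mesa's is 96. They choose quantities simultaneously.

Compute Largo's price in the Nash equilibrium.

153.9375

Mine Largo's profit: π = x_{Largo}(261 − 3x_{Largo} − 2x_{Mesa}) − 87x_{Largo}.
∂π/∂x_{Largo} = 174 − 6x_{Largo} − 2x_{Mesa} = 0 ⇒ x_{Largo} = 29 − (1/3)x_{Mesa}.
Similarly x_{Mesa} = 27.5 − (1/3)x_{Largo}.
Solving the two reaction functions simultaneously: (1 − (−1/3)(−1/3))x_{Largo} = 29 − (1/3)·27.5, so (8/9)x_{Largo} = 119/6 and x_{Largo} = 22.3125.
Then x_{Mesa} = 27.5 − (1/3)·22.3125 = 20.0625.
P_{Largo} = 261 − 3·22.3125 − 2·20.0625 = 153.9375.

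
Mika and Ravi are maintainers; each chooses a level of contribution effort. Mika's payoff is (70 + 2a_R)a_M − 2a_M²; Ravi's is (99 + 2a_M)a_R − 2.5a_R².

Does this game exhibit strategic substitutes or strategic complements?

Expanding Mika's payoff: 70a_M + 2a_Ra_M − 2a_M².
∂π/∂a_M = 70 + 2a_R − 4a_M = 0, so a_M = 17.5 + 0.5a_R.
The best-response slope da_M/da_R = 0.5 > 0: the reaction function is upward-sloping, so the choices are strategic complements.

strategic complements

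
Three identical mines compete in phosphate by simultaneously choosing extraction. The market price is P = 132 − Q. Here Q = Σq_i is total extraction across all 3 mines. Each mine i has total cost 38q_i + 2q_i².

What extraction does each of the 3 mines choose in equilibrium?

11.75

A representative mine's profit is π_i = q_i(132 − Q) − 38q_i − 2q_i², with Q = q_i + Σ_{j≠i} q_j.
First-order condition: 94 − 6q_i − Σ_{j≠i} q_j = 0.
With identical mines, set every q_j = q: then 94 − 6q − 2q = 0, i.e. q = 94/8 = 11.75.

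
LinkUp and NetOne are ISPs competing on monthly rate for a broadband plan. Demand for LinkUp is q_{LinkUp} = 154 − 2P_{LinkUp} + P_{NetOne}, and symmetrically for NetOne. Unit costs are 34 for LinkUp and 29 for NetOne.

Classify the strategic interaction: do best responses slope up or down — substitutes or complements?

LinkUp's profit: π = (P_{LinkUp} − 34)(154 − 2P_{LinkUp} + P_{NetOne}).
∂π/∂P_{LinkUp} = 222 − 4P_{LinkUp} + P_{NetOne} = 0 ⇒ P_{LinkUp} = 55.5 + 0.25P_{NetOne}.
The best-response slope dP_{LinkUp}/dP_{NetOne} = 0.25 > 0: the reaction function is upward-sloping, so the choices are strategic complements.

strategic complements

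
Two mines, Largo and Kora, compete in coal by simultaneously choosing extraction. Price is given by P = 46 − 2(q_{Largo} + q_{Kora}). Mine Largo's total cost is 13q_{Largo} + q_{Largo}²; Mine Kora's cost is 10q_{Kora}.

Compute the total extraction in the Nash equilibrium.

10.5

Mine Largo's profit: π = q_{Largo}(46 − 2(q_{Largo} + q_{Kora})) − 13q_{Largo} − q_{Largo}².
∂π/∂q_{Largo} = 33 − 6q_{Largo} − 2q_{Kora} = 0, so q_{Largo} = 5.5 − (1/3)q_{Kora}.
For Kora: ∂π/∂q_{Kora} = 36 − 4q_{Kora} − 2q_{Largo} = 0 ⇒ q_{Kora} = 9 − 0.5q_{Largo}.
Solving the two reaction functions simultaneously: (1 − (−1/3)(−0.5))q_{Largo} = 5.5 − (1/3)·9, so (5/6)q_{Largo} = 2.5 and q_{Largo} = 3.
Then q_{Kora} = 9 − 0.5·3 = 7.5.
Total extraction: 3 + 7.5 = 10.5.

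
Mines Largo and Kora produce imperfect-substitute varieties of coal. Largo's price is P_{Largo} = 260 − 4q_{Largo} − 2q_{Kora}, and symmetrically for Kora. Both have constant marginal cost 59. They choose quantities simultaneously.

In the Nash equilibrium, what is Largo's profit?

Mine Largo's profit: π = q_{Largo}(260 − 4q_{Largo} − 2q_{Kora}) − 59q_{Largo}.
∂π/∂q_{Largo} = 201 − 8q_{Largo} − 2q_{Kora} = 0 ⇒ q_{Largo} = 25.125 − 0.25q_{Kora}.
By symmetry q_{Kora} = q_{Largo}; substituting into the reaction function, 1.25q_{Largo} = 25.125 and q_{Largo} = 20.1.
P_{Largo} = 260 − 4·20.1 − 2·20.1 = 139.4.
Profit = (139.4 − 59)·20.1 = 1616.04.

1616.04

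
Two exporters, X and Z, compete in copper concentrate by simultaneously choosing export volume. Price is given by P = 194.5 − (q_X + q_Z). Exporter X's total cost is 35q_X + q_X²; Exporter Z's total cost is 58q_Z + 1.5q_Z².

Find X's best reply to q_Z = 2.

Exporter X's profit: π = q_X(194.5 − (q_X + q_Z)) − 35q_X − q_X².
∂π/∂q_X = 159.5 − 4q_X − q_Z = 0, so q_X = 39.875 − 0.25q_Z.
At q_Z = 2: q_X = 39.875 − 0.25·2 = 39.375.

39.375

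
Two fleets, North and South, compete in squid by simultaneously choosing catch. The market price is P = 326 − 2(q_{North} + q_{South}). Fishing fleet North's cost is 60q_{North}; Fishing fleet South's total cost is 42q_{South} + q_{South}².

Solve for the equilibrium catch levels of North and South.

51.4, 30.2

Fishing fleet North's profit: π = q_{North}(326 − 2(q_{North} + q_{South})) − 60q_{North}.
∂π/∂q_{North} = 266 − 4q_{North} − 2q_{South} = 0, so q_{North} = 66.5 − 0.5q_{South}.
For South: ∂π/∂q_{South} = 284 − 6q_{South} − 2q_{North} = 0 ⇒ q_{South} = 142/3 − (1/3)q_{North}.
Substituting the second reaction function into the first: q_{North} = 66.5 − 0.5(142/3 − (1/3)q_{North}), which gives (5/6)q_{North} = 257/6 ⇒ q_{North} = 51.4.
Then q_{South} = 142/3 − (1/3)·51.4 = 30.2.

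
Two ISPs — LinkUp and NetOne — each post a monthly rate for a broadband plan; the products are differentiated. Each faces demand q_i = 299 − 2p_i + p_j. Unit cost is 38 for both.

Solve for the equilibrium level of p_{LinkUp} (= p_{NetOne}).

125

LinkUp's profit: π = (p_{LinkUp} − 38)(299 − 2p_{LinkUp} + p_{NetOne}).
∂π/∂p_{LinkUp} = 375 − 4p_{LinkUp} + p_{NetOne} = 0 ⇒ p_{LinkUp} = 93.75 + 0.25p_{NetOne}.
By symmetry p_{NetOne} = p_{LinkUp}; substituting into the reaction function, 0.75p_{LinkUp} = 93.75 and p_{LinkUp} = 125.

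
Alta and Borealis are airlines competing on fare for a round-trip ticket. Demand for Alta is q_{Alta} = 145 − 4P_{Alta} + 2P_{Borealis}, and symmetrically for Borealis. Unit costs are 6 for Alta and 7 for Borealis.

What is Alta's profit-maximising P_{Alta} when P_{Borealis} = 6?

Alta's profit: π = (P_{Alta} − 6)(145 − 4P_{Alta} + 2P_{Borealis}).
∂π/∂P_{Alta} = 169 − 8P_{Alta} + 2P_{Borealis} = 0 ⇒ P_{Alta} = 21.125 + 0.25P_{Borealis}.
At P_{Borealis} = 6: P_{Alta} = 21.125 + 0.25·6 = 22.625.

22.625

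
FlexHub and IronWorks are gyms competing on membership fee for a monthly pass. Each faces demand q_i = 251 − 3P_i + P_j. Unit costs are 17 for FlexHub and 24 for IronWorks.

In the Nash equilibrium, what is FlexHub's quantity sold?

FlexHub's profit: π = (P_{FlexHub} − 17)(251 − 3P_{FlexHub} + P_{IronWorks}).
∂π/∂P_{FlexHub} = 302 − 6P_{FlexHub} + P_{IronWorks} = 0 ⇒ P_{FlexHub} = 151/3 + (1/6)P_{IronWorks}.
Similarly P_{IronWorks} = 323/6 + (1/6)P_{FlexHub}.
Substituting the second reaction function into the first: P_{FlexHub} = 151/3 + (1/6)(323/6 + (1/6)P_{FlexHub}), which gives (35/36)P_{FlexHub} = 2135/36 ⇒ P_{FlexHub} = 61.
Then P_{IronWorks} = 323/6 + (1/6)·61 = 64.
q_{FlexHub} = 251 − 3·61 + 64 = 132.

132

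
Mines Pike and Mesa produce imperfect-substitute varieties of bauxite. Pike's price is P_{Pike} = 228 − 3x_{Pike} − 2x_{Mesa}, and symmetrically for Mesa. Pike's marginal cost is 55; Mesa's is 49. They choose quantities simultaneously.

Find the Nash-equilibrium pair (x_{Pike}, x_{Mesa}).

21.25, 22.75

Mine Pike's profit: π = x_{Pike}(228 − 3x_{Pike} − 2x_{Mesa}) − 55x_{Pike}.
∂π/∂x_{Pike} = 173 − 6x_{Pike} − 2x_{Mesa} = 0 ⇒ x_{Pike} = 173/6 − (1/3)x_{Mesa}.
Similarly x_{Mesa} = 179/6 − (1/3)x_{Pike}.
Substituting the second reaction function into the first: x_{Pike} = 173/6 − (1/3)(179/6 − (1/3)x_{Pike}), which gives (8/9)x_{Pike} = 170/9 ⇒ x_{Pike} = 21.25.
Then x_{Mesa} = 179/6 − (1/3)·21.25 = 22.75.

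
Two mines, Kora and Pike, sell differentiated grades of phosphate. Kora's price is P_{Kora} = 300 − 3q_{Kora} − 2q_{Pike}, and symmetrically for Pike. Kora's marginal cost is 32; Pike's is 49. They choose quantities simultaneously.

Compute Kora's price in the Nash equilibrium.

Mine Kora's profit: π = q_{Kora}(300 − 3q_{Kora} − 2q_{Pike}) − 32q_{Kora}.
∂π/∂q_{Kora} = 268 − 6q_{Kora} − 2q_{Pike} = 0 ⇒ q_{Kora} = 134/3 − (1/3)q_{Pike}.
Similarly q_{Pike} = 251/6 − (1/3)q_{Kora}.
Plugging q_{Pike} into Kora's best response: q_{Kora} = 134/3 − (1/3)(251/6 − (1/3)q_{Kora}) ⇒ (8/9)q_{Kora} = 553/18, so q_{Kora} = 34.5625.
Then q_{Pike} = 251/6 − (1/3)·34.5625 = 30.3125.
P_{Kora} = 300 − 3·34.5625 − 2·30.3125 = 135.6875.

135.6875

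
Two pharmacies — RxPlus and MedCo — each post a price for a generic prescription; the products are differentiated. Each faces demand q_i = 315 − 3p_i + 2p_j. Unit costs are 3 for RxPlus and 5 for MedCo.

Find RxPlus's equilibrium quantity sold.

RxPlus's profit: π = (p_{RxPlus} − 3)(315 − 3p_{RxPlus} + 2p_{MedCo}).
∂π/∂p_{RxPlus} = 324 − 6p_{RxPlus} + 2p_{MedCo} = 0 ⇒ p_{RxPlus} = 54 + (1/3)p_{MedCo}.
Similarly p_{MedCo} = 55 + (1/3)p_{RxPlus}.
Solving the two reaction functions simultaneously: (1 − (1/3)(1/3))p_{RxPlus} = 54 + (1/3)·55, so (8/9)p_{RxPlus} = 217/3 and p_{RxPlus} = 81.375.
Then p_{MedCo} = 55 + (1/3)·81.375 = 82.125.
q_{RxPlus} = 315 − 3·81.375 + 2·82.125 = 235.125.

235.125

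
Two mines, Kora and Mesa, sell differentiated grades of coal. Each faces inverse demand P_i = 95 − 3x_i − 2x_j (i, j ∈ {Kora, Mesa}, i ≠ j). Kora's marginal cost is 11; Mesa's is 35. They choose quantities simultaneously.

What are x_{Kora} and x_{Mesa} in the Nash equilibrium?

12, 6

Mine Kora's profit: π = x_{Kora}(95 − 3x_{Kora} − 2x_{Mesa}) − 11x_{Kora}.
∂π/∂x_{Kora} = 84 − 6x_{Kora} − 2x_{Mesa} = 0 ⇒ x_{Kora} = 14 − (1/3)x_{Mesa}.
Similarly x_{Mesa} = 10 − (1/3)x_{Kora}.
Substituting the second reaction function into the first: x_{Kora} = 14 − (1/3)(10 − (1/3)x_{Kora}), which gives (8/9)x_{Kora} = 32/3 ⇒ x_{Kora} = 12.
Then x_{Mesa} = 10 − (1/3)·12 = 6.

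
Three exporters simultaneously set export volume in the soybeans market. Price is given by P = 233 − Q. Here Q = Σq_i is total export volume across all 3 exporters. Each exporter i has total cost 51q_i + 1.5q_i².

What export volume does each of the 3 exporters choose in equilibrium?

A representative exporter's profit is π_i = q_i(233 − Q) − 51q_i − 1.5q_i², with Q = q_i + Σ_{j≠i} q_j.
First-order condition: 182 − 5q_i − Σ_{j≠i} q_j = 0.
With identical exporters, set every q_j = q: then 182 − 5q − 2q = 0, i.e. q = 182/7 = 26.

26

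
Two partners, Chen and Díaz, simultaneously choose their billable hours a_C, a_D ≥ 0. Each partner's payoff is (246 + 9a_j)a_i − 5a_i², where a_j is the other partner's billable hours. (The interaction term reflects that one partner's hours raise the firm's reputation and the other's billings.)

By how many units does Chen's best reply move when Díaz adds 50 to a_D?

Chen's payoff is (246 + 9a_D)a_C − 5a_C².
∂π/∂a_C = 246 + 9a_D − 10a_C = 0, so a_C = 24.6 + 0.9a_D.
The reaction-function slope is 0.9, so a 50-unit rise in a_D moves a_C by 0.9 × 50 = 45. Chen's best response rises — the actions are strategic complements.

45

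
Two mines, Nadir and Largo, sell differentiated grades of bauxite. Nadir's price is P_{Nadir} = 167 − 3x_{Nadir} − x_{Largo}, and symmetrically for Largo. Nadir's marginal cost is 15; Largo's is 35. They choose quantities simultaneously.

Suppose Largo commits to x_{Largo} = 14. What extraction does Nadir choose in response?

23

Mine Nadir's profit: π = x_{Nadir}(167 − 3x_{Nadir} − x_{Largo}) − 15x_{Nadir}.
∂π/∂x_{Nadir} = 152 − 6x_{Nadir} − x_{Largo} = 0 ⇒ x_{Nadir} = 76/3 − (1/6)x_{Largo}.
At x_{Largo} = 14: x_{Nadir} = 76/3 − (1/6)·14 = 23.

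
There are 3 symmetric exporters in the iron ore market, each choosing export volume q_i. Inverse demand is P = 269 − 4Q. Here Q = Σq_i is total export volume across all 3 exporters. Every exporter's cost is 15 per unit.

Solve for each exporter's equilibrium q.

15.875

A representative exporter's profit is π_i = q_i(269 − 4Q) − 15q_i, with Q = q_i + Σ_{j≠i} q_j.
First-order condition: 254 − 8q_i − 4Σ_{j≠i} q_j = 0.
In a symmetric equilibrium every exporter chooses the same q, so Σ_{j≠i} q_j = 2q. The condition becomes 254 − 16q = 0, giving q = 254/16 = 15.875.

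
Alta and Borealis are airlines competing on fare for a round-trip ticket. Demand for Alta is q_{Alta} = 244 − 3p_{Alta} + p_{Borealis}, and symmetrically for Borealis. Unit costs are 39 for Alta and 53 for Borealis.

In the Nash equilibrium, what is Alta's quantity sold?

Alta's profit: π = (p_{Alta} − 39)(244 − 3p_{Alta} + p_{Borealis}).
∂π/∂p_{Alta} = 361 − 6p_{Alta} + p_{Borealis} = 0 ⇒ p_{Alta} = 361/6 + (1/6)p_{Borealis}.
Similarly p_{Borealis} = 403/6 + (1/6)p_{Alta}.
Substituting the second reaction function into the first: p_{Alta} = 361/6 + (1/6)(403/6 + (1/6)p_{Alta}), which gives (35/36)p_{Alta} = 2569/36 ⇒ p_{Alta} = 73.4.
Then p_{Borealis} = 403/6 + (1/6)·73.4 = 79.4.
q_{Alta} = 244 − 3·73.4 + 79.4 = 103.2.

103.2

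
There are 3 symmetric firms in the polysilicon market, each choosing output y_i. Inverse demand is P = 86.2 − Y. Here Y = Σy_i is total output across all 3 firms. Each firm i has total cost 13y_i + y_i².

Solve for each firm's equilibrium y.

12.2

A representative firm's profit is π_i = y_i(86.2 − Y) − 13y_i − y_i², with Y = y_i + Σ_{j≠i} y_j.
First-order condition: 73.2 − 4y_i − Σ_{j≠i} y_j = 0.
Imposing symmetry (y_j = y for all j) turns Σ_{j≠i} y_j into 2y, so 73.2 = 6y and y = 12.2.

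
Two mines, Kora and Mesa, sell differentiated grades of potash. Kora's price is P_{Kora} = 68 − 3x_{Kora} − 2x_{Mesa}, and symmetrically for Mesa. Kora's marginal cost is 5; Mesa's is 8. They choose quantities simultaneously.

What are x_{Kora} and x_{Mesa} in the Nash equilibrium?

Mine Kora's profit: π = x_{Kora}(68 − 3x_{Kora} − 2x_{Mesa}) − 5x_{Kora}.
∂π/∂x_{Kora} = 63 − 6x_{Kora} − 2x_{Mesa} = 0 ⇒ x_{Kora} = 10.5 − (1/3)x_{Mesa}.
Similarly x_{Mesa} = 10 − (1/3)x_{Kora}.
Substituting the second reaction function into the first: x_{Kora} = 10.5 − (1/3)(10 − (1/3)x_{Kora}), which gives (8/9)x_{Kora} = 43/6 ⇒ x_{Kora} = 8.0625.
Then x_{Mesa} = 10 − (1/3)·8.0625 = 7.3125.

8.0625, 7.3125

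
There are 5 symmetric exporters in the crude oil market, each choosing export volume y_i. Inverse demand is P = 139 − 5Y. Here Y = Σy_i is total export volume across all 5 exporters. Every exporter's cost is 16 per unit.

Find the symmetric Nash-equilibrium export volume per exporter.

A representative exporter's profit is π_i = y_i(139 − 5Y) − 16y_i, with Y = y_i + Σ_{j≠i} y_j.
First-order condition: 123 − 10y_i − 5Σ_{j≠i} y_j = 0.
Imposing symmetry (y_j = y for all j) turns Σ_{j≠i} y_j into 4y, so 123 = 30y and y = 4.1.

4.1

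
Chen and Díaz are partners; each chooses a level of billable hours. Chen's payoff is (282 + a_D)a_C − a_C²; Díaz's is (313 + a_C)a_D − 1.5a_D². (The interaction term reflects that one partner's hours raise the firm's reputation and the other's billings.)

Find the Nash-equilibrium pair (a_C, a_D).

231.8, 181.6

Expanding Chen's payoff: 282a_C + a_Da_C − a_C².
∂π/∂a_C = 282 + a_D − 2a_C = 0, so a_C = 141 + 0.5a_D.
Likewise for Díaz: a_D = 313/3 + (1/3)a_C.
Plugging a_D into Chen's best response: a_C = 141 + 0.5(313/3 + (1/3)a_C) ⇒ (5/6)a_C = 1159/6, so a_C = 231.8.
Then a_D = 313/3 + (1/3)·231.8 = 181.6.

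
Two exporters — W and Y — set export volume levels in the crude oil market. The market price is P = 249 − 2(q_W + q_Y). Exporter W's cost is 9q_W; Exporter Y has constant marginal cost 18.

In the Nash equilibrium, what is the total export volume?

78.5

Exporter W's profit: π = q_W(249 − 2(q_W + q_Y)) − 9q_W.
∂π/∂q_W = 240 − 4q_W − 2q_Y = 0, so q_W = 60 − 0.5q_Y.
By the same steps for Y: q_Y = 57.75 − 0.5q_W.
Solving the two reaction functions simultaneously: (1 − (−0.5)(−0.5))q_W = 60 − 0.5·57.75, so 0.75q_W = 31.125 and q_W = 41.5.
Then q_Y = 57.75 − 0.5·41.5 = 37.
Total export volume: 41.5 + 37 = 78.5.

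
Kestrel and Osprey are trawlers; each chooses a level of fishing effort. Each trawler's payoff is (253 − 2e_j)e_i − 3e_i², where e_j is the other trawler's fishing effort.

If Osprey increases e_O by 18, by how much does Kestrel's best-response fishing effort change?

Kestrel's payoff is (253 − 2e_O)e_K − 3e_K².
∂π/∂e_K = 253 − 2e_O − 6e_K = 0, so e_K = 253/6 − (1/3)e_O.
The reaction-function slope is −1/3, so an 18-unit rise in e_O moves e_K by −1/3 × 18 = −6. Kestrel's best response falls — the actions are strategic substitutes.

-6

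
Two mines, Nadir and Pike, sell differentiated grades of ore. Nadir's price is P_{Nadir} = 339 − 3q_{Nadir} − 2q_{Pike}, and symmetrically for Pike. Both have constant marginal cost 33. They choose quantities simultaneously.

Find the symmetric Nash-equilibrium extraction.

38.25

Mine Nadir's profit: π = q_{Nadir}(339 − 3q_{Nadir} − 2q_{Pike}) − 33q_{Nadir}.
∂π/∂q_{Nadir} = 306 − 6q_{Nadir} − 2q_{Pike} = 0 ⇒ q_{Nadir} = 51 − (1/3)q_{Pike}.
The game is symmetric, so in equilibrium q_{Pike} = q_{Nadir}: the reaction function gives (4/3)q_{Nadir} = 51, hence q_{Nadir} = 38.25.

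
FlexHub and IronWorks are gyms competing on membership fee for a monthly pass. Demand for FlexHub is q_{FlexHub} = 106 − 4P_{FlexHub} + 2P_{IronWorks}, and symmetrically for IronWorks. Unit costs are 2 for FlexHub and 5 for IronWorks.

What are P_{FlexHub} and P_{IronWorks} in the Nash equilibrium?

19.4, 20.6

FlexHub's profit: π = (P_{FlexHub} − 2)(106 − 4P_{FlexHub} + 2P_{IronWorks}).
∂π/∂P_{FlexHub} = 114 − 8P_{FlexHub} + 2P_{IronWorks} = 0 ⇒ P_{FlexHub} = 14.25 + 0.25P_{IronWorks}.
Similarly P_{IronWorks} = 15.75 + 0.25P_{FlexHub}.
Solving the two reaction functions simultaneously: (1 − (0.25)(0.25))P_{FlexHub} = 14.25 + 0.25·15.75, so 0.9375P_{FlexHub} = 18.1875 and P_{FlexHub} = 19.4.
Then P_{IronWorks} = 15.75 + 0.25·19.4 = 20.6.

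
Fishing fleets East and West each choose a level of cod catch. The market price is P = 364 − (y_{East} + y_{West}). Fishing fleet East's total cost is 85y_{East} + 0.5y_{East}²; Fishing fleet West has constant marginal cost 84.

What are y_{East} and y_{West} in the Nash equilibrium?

55.6, 112.2

Fishing fleet East's profit: π = y_{East}(364 − (y_{East} + y_{West})) − 85y_{East} − 0.5y_{East}².
∂π/∂y_{East} = 279 − 3y_{East} − y_{West} = 0, so y_{East} = 93 − (1/3)y_{West}.
For West: ∂π/∂y_{West} = 280 − 2y_{West} − y_{East} = 0 ⇒ y_{West} = 140 − 0.5y_{East}.
Solving the two reaction functions simultaneously: (1 − (−1/3)(−0.5))y_{East} = 93 − (1/3)·140, so (5/6)y_{East} = 139/3 and y_{East} = 55.6.
Then y_{West} = 140 − 0.5·55.6 = 112.2.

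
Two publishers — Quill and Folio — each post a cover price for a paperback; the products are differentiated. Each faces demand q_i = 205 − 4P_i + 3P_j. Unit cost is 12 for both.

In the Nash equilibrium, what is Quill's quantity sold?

Quill's profit: π = (P_{Quill} − 12)(205 − 4P_{Quill} + 3P_{Folio}).
∂π/∂P_{Quill} = 253 − 8P_{Quill} + 3P_{Folio} = 0 ⇒ P_{Quill} = 31.625 + 0.375P_{Folio}.
The game is symmetric, so in equilibrium P_{Folio} = P_{Quill}: the reaction function gives 0.625P_{Quill} = 31.625, hence P_{Quill} = 50.6.
q_{Quill} = 205 − 4·50.6 + 3·50.6 = 154.4.

154.4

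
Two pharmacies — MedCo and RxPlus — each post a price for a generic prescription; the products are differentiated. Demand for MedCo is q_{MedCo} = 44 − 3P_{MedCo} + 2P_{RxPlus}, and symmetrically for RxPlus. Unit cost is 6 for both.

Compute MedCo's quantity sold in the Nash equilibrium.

28.5

MedCo's profit: π = (P_{MedCo} − 6)(44 − 3P_{MedCo} + 2P_{RxPlus}).
∂π/∂P_{MedCo} = 62 − 6P_{MedCo} + 2P_{RxPlus} = 0 ⇒ P_{MedCo} = 31/3 + (1/3)P_{RxPlus}.
The game is symmetric, so in equilibrium P_{RxPlus} = P_{MedCo}: the reaction function gives (2/3)P_{MedCo} = 31/3, hence P_{MedCo} = 15.5.
q_{MedCo} = 44 − 3·15.5 + 2·15.5 = 28.5.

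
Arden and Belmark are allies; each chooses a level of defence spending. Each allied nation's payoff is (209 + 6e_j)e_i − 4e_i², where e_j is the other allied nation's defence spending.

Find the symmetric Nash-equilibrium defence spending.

104.5

Arden's payoff is (209 + 6e_B)e_A − 4e_A².
∂π/∂e_A = 209 + 6e_B − 8e_A = 0, so e_A = 26.125 + 0.75e_B.
By symmetry e_B = e_A; substituting into the reaction function, 0.25e_A = 26.125 and e_A = 104.5.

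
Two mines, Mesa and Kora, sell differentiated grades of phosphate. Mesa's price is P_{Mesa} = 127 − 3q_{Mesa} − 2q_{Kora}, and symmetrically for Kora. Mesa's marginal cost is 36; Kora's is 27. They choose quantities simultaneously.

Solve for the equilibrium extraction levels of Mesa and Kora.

Mine Mesa's profit: π = q_{Mesa}(127 − 3q_{Mesa} − 2q_{Kora}) − 36q_{Mesa}.
∂π/∂q_{Mesa} = 91 − 6q_{Mesa} − 2q_{Kora} = 0 ⇒ q_{Mesa} = 91/6 − (1/3)q_{Kora}.
Similarly q_{Kora} = 50/3 − (1/3)q_{Mesa}.
Plugging q_{Kora} into Mesa's best response: q_{Mesa} = 91/6 − (1/3)(50/3 − (1/3)q_{Mesa}) ⇒ (8/9)q_{Mesa} = 173/18, so q_{Mesa} = 10.8125.
Then q_{Kora} = 50/3 − (1/3)·10.8125 = 13.0625.

10.8125, 13.0625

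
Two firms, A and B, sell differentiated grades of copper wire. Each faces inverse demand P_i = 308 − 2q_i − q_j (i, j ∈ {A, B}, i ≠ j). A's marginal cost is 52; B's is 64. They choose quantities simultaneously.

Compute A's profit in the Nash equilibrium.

Firm A's profit: π = q_A(308 − 2q_A − q_B) − 52q_A.
∂π/∂q_A = 256 − 4q_A − q_B = 0 ⇒ q_A = 64 − 0.25q_B.
Similarly q_B = 61 − 0.25q_A.
Plugging q_B into A's best response: q_A = 64 − 0.25(61 − 0.25q_A) ⇒ 0.9375q_A = 48.75, so q_A = 52.
Then q_B = 61 − 0.25·52 = 48.
P_A = 308 − 2·52 − 48 = 156.
Profit = (156 − 52)·52 = 5408.

5408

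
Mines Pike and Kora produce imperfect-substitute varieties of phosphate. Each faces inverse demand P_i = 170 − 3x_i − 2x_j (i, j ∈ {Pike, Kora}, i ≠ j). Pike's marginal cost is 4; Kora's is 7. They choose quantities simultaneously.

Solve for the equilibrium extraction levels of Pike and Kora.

20.9375, 20.1875

Mine Pike's profit: π = x_{Pike}(170 − 3x_{Pike} − 2x_{Kora}) − 4x_{Pike}.
∂π/∂x_{Pike} = 166 − 6x_{Pike} − 2x_{Kora} = 0 ⇒ x_{Pike} = 83/3 − (1/3)x_{Kora}.
Similarly x_{Kora} = 163/6 − (1/3)x_{Pike}.
Solving the two reaction functions simultaneously: (1 − (−1/3)(−1/3))x_{Pike} = 83/3 − (1/3)·(163/6), so (8/9)x_{Pike} = 335/18 and x_{Pike} = 20.9375.
Then x_{Kora} = 163/6 − (1/3)·20.9375 = 20.1875.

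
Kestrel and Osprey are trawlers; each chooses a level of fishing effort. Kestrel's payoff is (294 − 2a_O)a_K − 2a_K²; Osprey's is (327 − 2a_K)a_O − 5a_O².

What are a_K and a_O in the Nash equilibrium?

63.5, 20

Expanding Kestrel's payoff: 294a_K − 2a_Oa_K − 2a_K².
∂π/∂a_K = 294 − 2a_O − 4a_K = 0, so a_K = 73.5 − 0.5a_O.
Likewise for Osprey: a_O = 32.7 − 0.2a_K.
Plugging a_O into Kestrel's best response: a_K = 73.5 − 0.5(32.7 − 0.2a_K) ⇒ 0.9a_K = 57.15, so a_K = 63.5.
Then a_O = 32.7 − 0.2·63.5 = 20.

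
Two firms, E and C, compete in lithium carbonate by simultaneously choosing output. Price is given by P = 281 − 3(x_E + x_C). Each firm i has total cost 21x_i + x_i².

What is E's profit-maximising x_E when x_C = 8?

Firm E's profit: π = x_E(281 − 3(x_E + x_C)) − 21x_E − x_E².
∂π/∂x_E = 260 − 8x_E − 3x_C = 0, so x_E = 32.5 − 0.375x_C.
At x_C = 8: x_E = 32.5 − 0.375·8 = 29.5.

29.5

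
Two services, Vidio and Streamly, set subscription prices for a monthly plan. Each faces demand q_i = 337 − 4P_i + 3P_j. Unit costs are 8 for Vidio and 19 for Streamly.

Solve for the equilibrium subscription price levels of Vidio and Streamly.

Vidio's profit: π = (P_{Vidio} − 8)(337 − 4P_{Vidio} + 3P_{Streamly}).
∂π/∂P_{Vidio} = 369 − 8P_{Vidio} + 3P_{Streamly} = 0 ⇒ P_{Vidio} = 46.125 + 0.375P_{Streamly}.
Similarly P_{Streamly} = 51.625 + 0.375P_{Vidio}.
Substituting the second reaction function into the first: P_{Vidio} = 46.125 + 0.375(51.625 + 0.375P_{Vidio}), which gives (55/64)P_{Vidio} = 4191/64 ⇒ P_{Vidio} = 76.2.
Then P_{Streamly} = 51.625 + 0.375·76.2 = 80.2.

76.2, 80.2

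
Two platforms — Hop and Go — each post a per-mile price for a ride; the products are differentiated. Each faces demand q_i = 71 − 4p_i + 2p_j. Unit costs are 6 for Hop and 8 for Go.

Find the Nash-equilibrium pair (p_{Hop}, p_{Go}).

16.1, 16.9

Hop's profit: π = (p_{Hop} − 6)(71 − 4p_{Hop} + 2p_{Go}).
∂π/∂p_{Hop} = 95 − 8p_{Hop} + 2p_{Go} = 0 ⇒ p_{Hop} = 11.875 + 0.25p_{Go}.
Similarly p_{Go} = 12.875 + 0.25p_{Hop}.
Plugging p_{Go} into Hop's best response: p_{Hop} = 11.875 + 0.25(12.875 + 0.25p_{Hop}) ⇒ 0.9375p_{Hop} = 483/32, so p_{Hop} = 16.1.
Then p_{Go} = 12.875 + 0.25·16.1 = 16.9.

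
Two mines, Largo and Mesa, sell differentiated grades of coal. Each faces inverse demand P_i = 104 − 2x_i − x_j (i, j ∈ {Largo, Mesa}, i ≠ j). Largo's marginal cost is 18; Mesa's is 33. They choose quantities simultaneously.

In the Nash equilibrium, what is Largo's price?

54.4

Mine Largo's profit: π = x_{Largo}(104 − 2x_{Largo} − x_{Mesa}) − 18x_{Largo}.
∂π/∂x_{Largo} = 86 − 4x_{Largo} − x_{Mesa} = 0 ⇒ x_{Largo} = 21.5 − 0.25x_{Mesa}.
Similarly x_{Mesa} = 17.75 − 0.25x_{Largo}.
Plugging x_{Mesa} into Largo's best response: x_{Largo} = 21.5 − 0.25(17.75 − 0.25x_{Largo}) ⇒ 0.9375x_{Largo} = 17.0625, so x_{Largo} = 18.2.
Then x_{Mesa} = 17.75 − 0.25·18.2 = 13.2.
P_{Largo} = 104 − 2·18.2 − 13.2 = 54.4.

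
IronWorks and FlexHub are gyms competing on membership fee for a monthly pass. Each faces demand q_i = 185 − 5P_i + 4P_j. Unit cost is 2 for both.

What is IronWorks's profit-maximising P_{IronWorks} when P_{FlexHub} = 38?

34.7

IronWorks's profit: π = (P_{IronWorks} − 2)(185 − 5P_{IronWorks} + 4P_{FlexHub}).
∂π/∂P_{IronWorks} = 195 − 10P_{IronWorks} + 4P_{FlexHub} = 0 ⇒ P_{IronWorks} = 19.5 + 0.4P_{FlexHub}.
At P_{FlexHub} = 38: P_{IronWorks} = 19.5 + 0.4·38 = 34.7.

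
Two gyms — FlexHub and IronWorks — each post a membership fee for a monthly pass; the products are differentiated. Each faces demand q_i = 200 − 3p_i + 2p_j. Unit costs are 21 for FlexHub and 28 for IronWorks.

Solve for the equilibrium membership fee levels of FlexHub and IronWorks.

67.0625, 69.6875

FlexHub's profit: π = (p_{FlexHub} − 21)(200 − 3p_{FlexHub} + 2p_{IronWorks}).
∂π/∂p_{FlexHub} = 263 − 6p_{FlexHub} + 2p_{IronWorks} = 0 ⇒ p_{FlexHub} = 263/6 + (1/3)p_{IronWorks}.
Similarly p_{IronWorks} = 142/3 + (1/3)p_{FlexHub}.
Plugging p_{IronWorks} into FlexHub's best response: p_{FlexHub} = 263/6 + (1/3)(142/3 + (1/3)p_{FlexHub}) ⇒ (8/9)p_{FlexHub} = 1073/18, so p_{FlexHub} = 67.0625.
Then p_{IronWorks} = 142/3 + (1/3)·67.0625 = 69.6875.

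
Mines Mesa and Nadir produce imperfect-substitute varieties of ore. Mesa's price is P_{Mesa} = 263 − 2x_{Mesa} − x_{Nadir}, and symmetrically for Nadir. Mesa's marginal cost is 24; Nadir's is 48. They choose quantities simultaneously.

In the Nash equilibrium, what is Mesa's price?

Mine Mesa's profit: π = x_{Mesa}(263 − 2x_{Mesa} − x_{Nadir}) − 24x_{Mesa}.
∂π/∂x_{Mesa} = 239 − 4x_{Mesa} − x_{Nadir} = 0 ⇒ x_{Mesa} = 59.75 − 0.25x_{Nadir}.
Similarly x_{Nadir} = 53.75 − 0.25x_{Mesa}.
Solving the two reaction functions simultaneously: (1 − (−0.25)(−0.25))x_{Mesa} = 59.75 − 0.25·53.75, so 0.9375x_{Mesa} = 46.3125 and x_{Mesa} = 49.4.
Then x_{Nadir} = 53.75 − 0.25·49.4 = 41.4.
P_{Mesa} = 263 − 2·49.4 − 41.4 = 122.8.

122.8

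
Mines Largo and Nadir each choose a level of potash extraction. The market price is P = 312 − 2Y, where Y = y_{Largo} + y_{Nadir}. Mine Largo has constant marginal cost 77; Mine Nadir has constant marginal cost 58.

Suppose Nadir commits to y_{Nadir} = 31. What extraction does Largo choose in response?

43.25

Mine Largo's profit: π = y_{Largo}(312 − 2(y_{Largo} + y_{Nadir})) − 77y_{Largo}.
∂π/∂y_{Largo} = 235 − 4y_{Largo} − 2y_{Nadir} = 0, so y_{Largo} = 58.75 − 0.5y_{Nadir}.
At y_{Nadir} = 31: y_{Largo} = 58.75 − 0.5·31 = 43.25.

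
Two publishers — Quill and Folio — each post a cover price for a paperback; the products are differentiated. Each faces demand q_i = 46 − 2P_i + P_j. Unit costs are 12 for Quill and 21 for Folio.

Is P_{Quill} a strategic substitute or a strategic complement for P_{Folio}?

Quill's profit: π = (P_{Quill} − 12)(46 − 2P_{Quill} + P_{Folio}).
∂π/∂P_{Quill} = 70 − 4P_{Quill} + P_{Folio} = 0 ⇒ P_{Quill} = 17.5 + 0.25P_{Folio}.
The best-response slope dP_{Quill}/dP_{Folio} = 0.25 > 0: the reaction function is upward-sloping, so the choices are strategic complements.

strategic complements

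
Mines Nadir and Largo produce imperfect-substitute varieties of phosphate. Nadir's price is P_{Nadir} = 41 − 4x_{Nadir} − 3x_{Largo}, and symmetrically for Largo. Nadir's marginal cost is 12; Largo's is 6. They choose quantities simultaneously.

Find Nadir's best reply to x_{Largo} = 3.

Mine Nadir's profit: π = x_{Nadir}(41 − 4x_{Nadir} − 3x_{Largo}) − 12x_{Nadir}.
∂π/∂x_{Nadir} = 29 − 8x_{Nadir} − 3x_{Largo} = 0 ⇒ x_{Nadir} = 3.625 − 0.375x_{Largo}.
At x_{Largo} = 3: x_{Nadir} = 3.625 − 0.375·3 = 2.5.

2.5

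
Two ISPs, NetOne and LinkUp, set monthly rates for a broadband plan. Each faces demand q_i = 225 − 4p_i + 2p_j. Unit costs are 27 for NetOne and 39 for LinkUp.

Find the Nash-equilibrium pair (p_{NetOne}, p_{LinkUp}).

NetOne's profit: π = (p_{NetOne} − 27)(225 − 4p_{NetOne} + 2p_{LinkUp}).
∂π/∂p_{NetOne} = 333 − 8p_{NetOne} + 2p_{LinkUp} = 0 ⇒ p_{NetOne} = 41.625 + 0.25p_{LinkUp}.
Similarly p_{LinkUp} = 47.625 + 0.25p_{NetOne}.
Plugging p_{LinkUp} into NetOne's best response: p_{NetOne} = 41.625 + 0.25(47.625 + 0.25p_{NetOne}) ⇒ 0.9375p_{NetOne} = 1713/32, so p_{NetOne} = 57.1.
Then p_{LinkUp} = 47.625 + 0.25·57.1 = 61.9.

57.1, 61.9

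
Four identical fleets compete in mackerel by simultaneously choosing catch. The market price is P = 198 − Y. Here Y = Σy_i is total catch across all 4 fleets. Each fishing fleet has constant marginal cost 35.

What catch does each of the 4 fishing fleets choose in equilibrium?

A representative fishing fleet's profit is π_i = y_i(198 − Y) − 35y_i, with Y = y_i + Σ_{j≠i} y_j.
First-order condition: 163 − 2y_i − Σ_{j≠i} y_j = 0.
Imposing symmetry (y_j = y for all j) turns Σ_{j≠i} y_j into 3y, so 163 = 5y and y = 32.6.

32.6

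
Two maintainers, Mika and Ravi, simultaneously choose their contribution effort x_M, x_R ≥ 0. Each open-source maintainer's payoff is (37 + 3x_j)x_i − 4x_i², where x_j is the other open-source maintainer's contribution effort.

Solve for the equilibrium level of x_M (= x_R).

7.4

Mika's payoff is (37 + 3x_R)x_M − 4x_M².
∂π/∂x_M = 37 + 3x_R − 8x_M = 0, so x_M = 4.625 + 0.375x_R.
The game is symmetric, so in equilibrium x_R = x_M: the reaction function gives 0.625x_M = 4.625, hence x_M = 7.4.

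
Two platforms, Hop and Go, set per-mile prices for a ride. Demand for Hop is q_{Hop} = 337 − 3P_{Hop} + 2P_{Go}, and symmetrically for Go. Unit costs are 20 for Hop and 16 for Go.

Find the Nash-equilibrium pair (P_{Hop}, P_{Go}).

98.5, 97

Hop's profit: π = (P_{Hop} − 20)(337 − 3P_{Hop} + 2P_{Go}).
∂π/∂P_{Hop} = 397 − 6P_{Hop} + 2P_{Go} = 0 ⇒ P_{Hop} = 397/6 + (1/3)P_{Go}.
Similarly P_{Go} = 385/6 + (1/3)P_{Hop}.
Solving the two reaction functions simultaneously: (1 − (1/3)(1/3))P_{Hop} = 397/6 + (1/3)·(385/6), so (8/9)P_{Hop} = 788/9 and P_{Hop} = 98.5.
Then P_{Go} = 385/6 + (1/3)·98.5 = 97.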